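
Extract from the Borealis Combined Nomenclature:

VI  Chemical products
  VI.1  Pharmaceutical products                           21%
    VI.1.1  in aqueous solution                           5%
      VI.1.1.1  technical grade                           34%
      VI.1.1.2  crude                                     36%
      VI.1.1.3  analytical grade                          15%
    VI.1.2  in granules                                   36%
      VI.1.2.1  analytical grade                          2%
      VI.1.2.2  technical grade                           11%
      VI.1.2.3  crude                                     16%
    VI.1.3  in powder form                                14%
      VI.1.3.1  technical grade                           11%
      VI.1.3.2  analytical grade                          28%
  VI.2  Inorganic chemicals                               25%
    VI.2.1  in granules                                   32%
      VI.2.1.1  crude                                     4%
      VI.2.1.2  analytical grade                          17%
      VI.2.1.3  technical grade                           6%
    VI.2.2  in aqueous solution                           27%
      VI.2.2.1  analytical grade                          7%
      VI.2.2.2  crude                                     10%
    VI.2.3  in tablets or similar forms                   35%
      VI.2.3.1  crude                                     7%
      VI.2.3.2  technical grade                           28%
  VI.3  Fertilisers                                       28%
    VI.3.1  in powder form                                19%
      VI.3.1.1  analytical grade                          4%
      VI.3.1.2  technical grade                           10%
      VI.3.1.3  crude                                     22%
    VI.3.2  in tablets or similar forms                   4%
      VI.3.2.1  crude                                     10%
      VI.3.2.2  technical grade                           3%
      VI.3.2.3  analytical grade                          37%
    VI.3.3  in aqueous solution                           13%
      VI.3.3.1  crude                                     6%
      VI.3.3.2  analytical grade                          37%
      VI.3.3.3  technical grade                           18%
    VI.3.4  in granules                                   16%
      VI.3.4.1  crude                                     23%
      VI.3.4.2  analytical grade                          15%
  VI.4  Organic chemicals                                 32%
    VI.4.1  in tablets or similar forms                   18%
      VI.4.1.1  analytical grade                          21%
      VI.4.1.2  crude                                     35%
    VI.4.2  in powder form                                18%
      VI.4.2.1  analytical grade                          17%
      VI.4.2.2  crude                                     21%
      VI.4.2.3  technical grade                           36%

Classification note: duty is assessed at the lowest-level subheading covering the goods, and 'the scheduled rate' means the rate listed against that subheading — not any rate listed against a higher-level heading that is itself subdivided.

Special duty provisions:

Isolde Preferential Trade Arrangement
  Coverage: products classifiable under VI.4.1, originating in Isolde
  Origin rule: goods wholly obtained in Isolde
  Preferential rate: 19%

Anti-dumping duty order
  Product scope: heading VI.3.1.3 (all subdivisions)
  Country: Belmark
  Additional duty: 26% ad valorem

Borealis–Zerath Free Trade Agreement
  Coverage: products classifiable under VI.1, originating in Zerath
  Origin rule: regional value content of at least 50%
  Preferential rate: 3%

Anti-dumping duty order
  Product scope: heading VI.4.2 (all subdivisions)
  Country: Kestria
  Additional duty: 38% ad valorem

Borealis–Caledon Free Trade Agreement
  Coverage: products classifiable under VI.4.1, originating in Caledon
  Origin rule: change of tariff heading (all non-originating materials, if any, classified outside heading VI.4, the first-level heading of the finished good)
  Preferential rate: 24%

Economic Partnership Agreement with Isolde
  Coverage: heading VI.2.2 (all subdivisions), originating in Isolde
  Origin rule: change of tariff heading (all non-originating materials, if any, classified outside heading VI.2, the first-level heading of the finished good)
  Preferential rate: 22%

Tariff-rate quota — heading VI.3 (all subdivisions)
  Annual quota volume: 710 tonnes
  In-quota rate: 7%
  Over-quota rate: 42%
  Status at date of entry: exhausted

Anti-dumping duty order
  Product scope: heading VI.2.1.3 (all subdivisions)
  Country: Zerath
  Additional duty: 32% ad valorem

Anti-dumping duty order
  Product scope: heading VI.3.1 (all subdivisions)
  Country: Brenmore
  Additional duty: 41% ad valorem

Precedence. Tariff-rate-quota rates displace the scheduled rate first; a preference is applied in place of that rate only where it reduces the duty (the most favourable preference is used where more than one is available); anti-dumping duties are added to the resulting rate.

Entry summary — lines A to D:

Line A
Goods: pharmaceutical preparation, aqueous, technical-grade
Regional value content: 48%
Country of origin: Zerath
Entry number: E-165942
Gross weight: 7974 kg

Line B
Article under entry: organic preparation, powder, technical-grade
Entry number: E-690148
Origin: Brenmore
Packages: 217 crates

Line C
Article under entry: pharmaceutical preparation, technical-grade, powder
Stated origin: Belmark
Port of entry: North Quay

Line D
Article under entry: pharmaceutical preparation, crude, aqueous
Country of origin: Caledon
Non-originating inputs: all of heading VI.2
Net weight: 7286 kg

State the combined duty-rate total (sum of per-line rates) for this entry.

Line A: pharmaceutical → VI.1; aqueous → VI.1.1; technical-grade → VI.1.1.1. Scheduled 34%. Zerath agreement on VI.1: RVC < 50%. → 34%.
Line B: organic → VI.4; powder → VI.4.2; technical-grade → VI.4.2.3. Scheduled 36%. No special measure applies. → 36%.
Line C: pharmaceutical → VI.1; powder → VI.1.3; technical-grade → VI.1.3.1. Scheduled 11%. No special measure applies. → 11%.
Line D: pharmaceutical → VI.1; aqueous → VI.1.1; crude → VI.1.1.2. Scheduled 36%. Caledon agreement on VI.4.1: VI.1.1.2 not covered. → 36%.
Sum: 34% + 36% + 11% + 36% = 117%.

117%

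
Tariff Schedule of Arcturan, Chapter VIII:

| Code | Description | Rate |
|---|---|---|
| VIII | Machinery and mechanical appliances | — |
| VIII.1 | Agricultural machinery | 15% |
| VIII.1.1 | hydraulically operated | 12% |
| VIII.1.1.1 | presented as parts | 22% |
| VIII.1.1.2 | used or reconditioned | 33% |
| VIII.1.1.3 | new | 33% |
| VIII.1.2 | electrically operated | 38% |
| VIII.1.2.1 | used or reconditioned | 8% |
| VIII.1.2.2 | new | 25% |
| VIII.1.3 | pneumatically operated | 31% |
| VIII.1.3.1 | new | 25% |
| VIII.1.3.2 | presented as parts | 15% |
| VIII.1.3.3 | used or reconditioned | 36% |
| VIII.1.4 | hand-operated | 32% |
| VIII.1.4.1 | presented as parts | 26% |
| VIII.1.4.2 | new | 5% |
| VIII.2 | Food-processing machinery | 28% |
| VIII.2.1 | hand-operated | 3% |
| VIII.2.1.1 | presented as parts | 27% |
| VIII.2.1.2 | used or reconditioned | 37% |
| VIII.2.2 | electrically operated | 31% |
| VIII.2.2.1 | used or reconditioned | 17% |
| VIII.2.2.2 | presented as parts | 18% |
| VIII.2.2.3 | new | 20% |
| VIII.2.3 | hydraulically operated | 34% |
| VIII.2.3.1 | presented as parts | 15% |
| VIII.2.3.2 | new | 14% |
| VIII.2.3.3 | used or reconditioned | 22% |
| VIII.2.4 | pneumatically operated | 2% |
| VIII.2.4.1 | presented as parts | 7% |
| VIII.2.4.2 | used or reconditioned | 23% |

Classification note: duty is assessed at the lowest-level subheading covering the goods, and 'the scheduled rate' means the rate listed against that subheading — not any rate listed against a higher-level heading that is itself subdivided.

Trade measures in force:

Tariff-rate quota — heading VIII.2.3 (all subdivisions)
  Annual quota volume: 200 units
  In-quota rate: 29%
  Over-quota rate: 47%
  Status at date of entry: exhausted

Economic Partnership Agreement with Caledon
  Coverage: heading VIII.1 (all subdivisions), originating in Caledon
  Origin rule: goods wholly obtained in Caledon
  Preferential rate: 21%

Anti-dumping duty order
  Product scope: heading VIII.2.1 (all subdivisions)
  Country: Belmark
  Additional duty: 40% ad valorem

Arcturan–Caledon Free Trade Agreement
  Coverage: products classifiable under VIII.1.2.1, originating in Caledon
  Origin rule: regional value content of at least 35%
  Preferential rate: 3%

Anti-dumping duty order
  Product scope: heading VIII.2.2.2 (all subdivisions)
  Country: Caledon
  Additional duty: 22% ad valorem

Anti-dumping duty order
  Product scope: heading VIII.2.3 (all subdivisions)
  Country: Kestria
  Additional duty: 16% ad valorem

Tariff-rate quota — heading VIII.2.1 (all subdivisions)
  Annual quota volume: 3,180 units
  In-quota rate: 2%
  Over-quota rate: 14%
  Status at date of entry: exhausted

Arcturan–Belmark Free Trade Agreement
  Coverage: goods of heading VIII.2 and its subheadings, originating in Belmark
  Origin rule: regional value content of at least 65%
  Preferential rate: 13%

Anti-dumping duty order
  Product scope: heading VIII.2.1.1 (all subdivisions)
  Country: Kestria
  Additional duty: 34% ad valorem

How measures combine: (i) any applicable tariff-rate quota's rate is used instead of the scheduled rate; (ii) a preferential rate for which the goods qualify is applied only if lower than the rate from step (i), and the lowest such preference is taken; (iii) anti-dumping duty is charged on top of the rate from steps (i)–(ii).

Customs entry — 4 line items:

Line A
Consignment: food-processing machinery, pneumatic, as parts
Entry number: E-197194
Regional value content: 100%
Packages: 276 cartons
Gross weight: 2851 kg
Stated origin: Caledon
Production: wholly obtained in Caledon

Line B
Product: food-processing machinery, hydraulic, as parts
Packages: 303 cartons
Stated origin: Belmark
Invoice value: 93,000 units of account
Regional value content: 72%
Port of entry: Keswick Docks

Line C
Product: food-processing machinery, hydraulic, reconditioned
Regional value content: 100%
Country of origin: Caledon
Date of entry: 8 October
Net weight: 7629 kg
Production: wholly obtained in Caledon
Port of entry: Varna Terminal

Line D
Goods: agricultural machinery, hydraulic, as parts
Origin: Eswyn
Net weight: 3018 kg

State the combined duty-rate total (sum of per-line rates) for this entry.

Line A: food-processing → VIII.2; pneumatic → VIII.2.4; as parts → VIII.2.4.1. Scheduled 7%. Caledon agreement on VIII.1: VIII.2.4.1 not covered; Caledon agreement on VIII.1.2.1: VIII.2.4.1 not covered. → 7%.
Line B: food-processing → VIII.2; hydraulic → VIII.2.3; as parts → VIII.2.3.1. Scheduled 15%. quota on VIII.2.3 exhausted → over-quota 47%; Belmark agreement on VIII.2: RVC ≥ 65% → 13% available; preferential 13%. → 13%.
Line C: food-processing → VIII.2; hydraulic → VIII.2.3; reconditioned → VIII.2.3.3. Scheduled 22%. quota on VIII.2.3 exhausted → over-quota 47%; Caledon agreement on VIII.1: VIII.2.3.3 not covered; Caledon agreement on VIII.1.2.1: VIII.2.3.3 not covered. → 47%.
Line D: agricultural → VIII.1; hydraulic → VIII.1.1; as parts → VIII.1.1.1. Scheduled 22%. No special measure applies. → 22%.
Sum: 7% + 13% + 47% + 22% = 89%.

89%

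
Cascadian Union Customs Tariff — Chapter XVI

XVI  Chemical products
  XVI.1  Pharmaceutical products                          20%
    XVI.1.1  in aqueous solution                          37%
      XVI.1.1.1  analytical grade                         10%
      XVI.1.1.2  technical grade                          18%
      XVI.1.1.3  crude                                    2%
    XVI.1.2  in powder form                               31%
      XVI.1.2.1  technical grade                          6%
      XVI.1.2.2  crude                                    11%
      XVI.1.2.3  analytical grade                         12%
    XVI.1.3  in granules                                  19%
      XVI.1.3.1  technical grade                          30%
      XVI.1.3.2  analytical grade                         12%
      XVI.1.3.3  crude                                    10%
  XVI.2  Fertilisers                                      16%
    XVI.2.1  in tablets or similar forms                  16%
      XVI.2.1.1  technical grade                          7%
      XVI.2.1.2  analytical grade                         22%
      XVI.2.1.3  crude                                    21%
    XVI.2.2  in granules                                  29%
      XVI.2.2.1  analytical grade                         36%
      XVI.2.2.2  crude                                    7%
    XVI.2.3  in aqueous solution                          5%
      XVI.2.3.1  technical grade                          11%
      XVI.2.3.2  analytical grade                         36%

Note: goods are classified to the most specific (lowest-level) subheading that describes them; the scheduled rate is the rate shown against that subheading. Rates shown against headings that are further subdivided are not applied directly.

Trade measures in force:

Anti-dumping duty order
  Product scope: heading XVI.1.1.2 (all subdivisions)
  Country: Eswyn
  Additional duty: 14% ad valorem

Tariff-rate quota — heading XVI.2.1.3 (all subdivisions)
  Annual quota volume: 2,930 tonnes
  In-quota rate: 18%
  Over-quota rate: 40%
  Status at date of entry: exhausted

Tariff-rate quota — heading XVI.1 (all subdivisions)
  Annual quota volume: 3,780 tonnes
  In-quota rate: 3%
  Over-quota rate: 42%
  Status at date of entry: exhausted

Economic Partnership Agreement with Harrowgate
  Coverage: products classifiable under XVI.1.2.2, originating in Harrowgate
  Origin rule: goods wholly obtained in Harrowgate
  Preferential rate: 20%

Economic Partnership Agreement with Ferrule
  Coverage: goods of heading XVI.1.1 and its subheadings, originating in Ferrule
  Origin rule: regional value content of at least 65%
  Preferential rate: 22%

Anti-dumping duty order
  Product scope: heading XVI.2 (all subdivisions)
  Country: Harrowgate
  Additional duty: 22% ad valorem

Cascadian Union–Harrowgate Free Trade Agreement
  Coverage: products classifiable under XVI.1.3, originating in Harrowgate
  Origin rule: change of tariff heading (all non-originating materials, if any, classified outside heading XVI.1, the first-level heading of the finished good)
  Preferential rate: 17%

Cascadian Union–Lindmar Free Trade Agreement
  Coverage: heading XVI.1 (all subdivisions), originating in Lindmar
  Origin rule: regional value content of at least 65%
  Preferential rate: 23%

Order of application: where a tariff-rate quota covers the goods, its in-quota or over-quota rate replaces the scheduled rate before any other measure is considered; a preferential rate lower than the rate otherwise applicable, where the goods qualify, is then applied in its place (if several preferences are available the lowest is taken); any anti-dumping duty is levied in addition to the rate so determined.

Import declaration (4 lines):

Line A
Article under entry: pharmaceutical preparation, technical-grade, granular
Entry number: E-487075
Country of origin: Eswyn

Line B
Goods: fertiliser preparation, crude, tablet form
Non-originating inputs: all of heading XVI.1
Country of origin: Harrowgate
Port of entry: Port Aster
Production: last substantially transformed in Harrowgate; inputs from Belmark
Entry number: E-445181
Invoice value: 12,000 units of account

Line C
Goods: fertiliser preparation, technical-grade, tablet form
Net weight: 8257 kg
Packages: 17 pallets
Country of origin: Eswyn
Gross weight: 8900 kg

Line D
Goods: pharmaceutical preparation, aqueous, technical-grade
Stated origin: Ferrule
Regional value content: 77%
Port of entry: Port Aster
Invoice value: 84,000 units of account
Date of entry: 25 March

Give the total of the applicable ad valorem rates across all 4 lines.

Line A: pharmaceutical → XVI.1; granular → XVI.1.3; technical-grade → XVI.1.3.1. Scheduled 30%. quota on XVI.1 exhausted → over-quota 42%. → 42%.
Line B: fertiliser → XVI.2; tablet form → XVI.2.1; crude → XVI.2.1.3. Scheduled 21%. quota on XVI.2.1.3 exhausted → over-quota 40%; Harrowgate agreement on XVI.1.2.2: XVI.2.1.3 not covered; Harrowgate agreement on XVI.1.3: XVI.2.1.3 not covered; anti-dumping (Harrowgate, XVI.2): +22%; total 40% + 22% = 62%. → 62%.
Line C: fertiliser → XVI.2; tablet form → XVI.2.1; technical-grade → XVI.2.1.1. Scheduled 7%. No special measure applies. → 7%.
Line D: pharmaceutical → XVI.1; aqueous → XVI.1.1; technical-grade → XVI.1.1.2. Scheduled 18%. quota on XVI.1 exhausted → over-quota 42%; Ferrule agreement on XVI.1.1: RVC ≥ 65% → 22% available; preferential 22%. → 22%.
Sum: 42% + 62% + 7% + 22% = 133%.

133%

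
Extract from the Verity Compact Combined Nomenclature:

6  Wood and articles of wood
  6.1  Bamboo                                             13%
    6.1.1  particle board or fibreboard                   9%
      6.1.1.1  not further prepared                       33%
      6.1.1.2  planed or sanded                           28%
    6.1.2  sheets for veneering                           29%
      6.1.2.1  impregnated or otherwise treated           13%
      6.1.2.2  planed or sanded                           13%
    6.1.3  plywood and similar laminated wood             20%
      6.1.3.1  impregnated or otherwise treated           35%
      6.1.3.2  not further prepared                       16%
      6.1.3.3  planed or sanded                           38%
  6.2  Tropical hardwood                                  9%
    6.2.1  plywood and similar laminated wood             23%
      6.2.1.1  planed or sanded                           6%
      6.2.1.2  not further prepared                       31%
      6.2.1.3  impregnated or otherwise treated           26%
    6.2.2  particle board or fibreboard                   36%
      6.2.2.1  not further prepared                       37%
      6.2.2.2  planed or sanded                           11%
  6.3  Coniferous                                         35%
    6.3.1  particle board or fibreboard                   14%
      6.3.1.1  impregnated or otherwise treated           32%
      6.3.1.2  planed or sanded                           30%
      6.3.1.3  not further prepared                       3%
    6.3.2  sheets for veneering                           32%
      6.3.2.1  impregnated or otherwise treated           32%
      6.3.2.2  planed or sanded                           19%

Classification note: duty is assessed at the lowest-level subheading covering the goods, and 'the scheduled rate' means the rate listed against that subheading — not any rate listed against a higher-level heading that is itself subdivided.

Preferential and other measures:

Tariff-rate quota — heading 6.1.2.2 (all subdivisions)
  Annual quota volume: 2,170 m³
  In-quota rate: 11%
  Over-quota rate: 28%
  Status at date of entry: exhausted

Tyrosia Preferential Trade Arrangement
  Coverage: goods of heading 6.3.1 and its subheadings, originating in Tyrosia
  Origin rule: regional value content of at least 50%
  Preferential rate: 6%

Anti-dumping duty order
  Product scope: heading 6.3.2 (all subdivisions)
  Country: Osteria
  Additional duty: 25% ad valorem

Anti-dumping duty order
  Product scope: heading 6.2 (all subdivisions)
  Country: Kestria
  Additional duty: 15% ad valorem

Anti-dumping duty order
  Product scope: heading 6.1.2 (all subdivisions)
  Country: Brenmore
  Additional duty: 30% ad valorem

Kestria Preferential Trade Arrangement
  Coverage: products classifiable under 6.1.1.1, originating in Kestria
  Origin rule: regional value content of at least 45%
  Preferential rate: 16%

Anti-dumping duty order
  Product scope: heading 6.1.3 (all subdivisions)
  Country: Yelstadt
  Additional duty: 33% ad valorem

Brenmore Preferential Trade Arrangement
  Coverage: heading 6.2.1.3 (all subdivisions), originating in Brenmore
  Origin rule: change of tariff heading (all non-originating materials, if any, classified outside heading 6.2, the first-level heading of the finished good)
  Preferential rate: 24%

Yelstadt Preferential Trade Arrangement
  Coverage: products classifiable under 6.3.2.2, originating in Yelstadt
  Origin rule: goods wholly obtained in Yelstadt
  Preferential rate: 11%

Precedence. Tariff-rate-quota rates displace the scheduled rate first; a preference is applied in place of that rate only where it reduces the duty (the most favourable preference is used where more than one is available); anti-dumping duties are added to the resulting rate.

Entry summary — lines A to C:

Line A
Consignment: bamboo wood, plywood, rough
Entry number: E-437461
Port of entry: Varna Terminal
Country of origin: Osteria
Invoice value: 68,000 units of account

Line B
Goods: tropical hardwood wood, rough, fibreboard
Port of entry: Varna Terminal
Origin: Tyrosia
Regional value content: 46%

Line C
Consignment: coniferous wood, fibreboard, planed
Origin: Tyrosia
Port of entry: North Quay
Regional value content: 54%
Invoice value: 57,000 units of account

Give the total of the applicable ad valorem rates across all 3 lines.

59%

Line A: bamboo → 6.1; plywood → 6.1.3; rough → 6.1.3.2. Scheduled 16%. No special measure applies. → 16%.
Line B: tropical hardwood → 6.2; fibreboard → 6.2.2; rough → 6.2.2.1. Scheduled 37%. Tyrosia agreement on 6.3.1: 6.2.2.1 not covered. → 37%.
Line C: coniferous → 6.3; fibreboard → 6.3.1; planed → 6.3.1.2. Scheduled 30%. Tyrosia agreement on 6.3.1: RVC ≥ 50% → 6% available; preferential 6%. → 6%.
Sum: 16% + 37% + 6% = 59%.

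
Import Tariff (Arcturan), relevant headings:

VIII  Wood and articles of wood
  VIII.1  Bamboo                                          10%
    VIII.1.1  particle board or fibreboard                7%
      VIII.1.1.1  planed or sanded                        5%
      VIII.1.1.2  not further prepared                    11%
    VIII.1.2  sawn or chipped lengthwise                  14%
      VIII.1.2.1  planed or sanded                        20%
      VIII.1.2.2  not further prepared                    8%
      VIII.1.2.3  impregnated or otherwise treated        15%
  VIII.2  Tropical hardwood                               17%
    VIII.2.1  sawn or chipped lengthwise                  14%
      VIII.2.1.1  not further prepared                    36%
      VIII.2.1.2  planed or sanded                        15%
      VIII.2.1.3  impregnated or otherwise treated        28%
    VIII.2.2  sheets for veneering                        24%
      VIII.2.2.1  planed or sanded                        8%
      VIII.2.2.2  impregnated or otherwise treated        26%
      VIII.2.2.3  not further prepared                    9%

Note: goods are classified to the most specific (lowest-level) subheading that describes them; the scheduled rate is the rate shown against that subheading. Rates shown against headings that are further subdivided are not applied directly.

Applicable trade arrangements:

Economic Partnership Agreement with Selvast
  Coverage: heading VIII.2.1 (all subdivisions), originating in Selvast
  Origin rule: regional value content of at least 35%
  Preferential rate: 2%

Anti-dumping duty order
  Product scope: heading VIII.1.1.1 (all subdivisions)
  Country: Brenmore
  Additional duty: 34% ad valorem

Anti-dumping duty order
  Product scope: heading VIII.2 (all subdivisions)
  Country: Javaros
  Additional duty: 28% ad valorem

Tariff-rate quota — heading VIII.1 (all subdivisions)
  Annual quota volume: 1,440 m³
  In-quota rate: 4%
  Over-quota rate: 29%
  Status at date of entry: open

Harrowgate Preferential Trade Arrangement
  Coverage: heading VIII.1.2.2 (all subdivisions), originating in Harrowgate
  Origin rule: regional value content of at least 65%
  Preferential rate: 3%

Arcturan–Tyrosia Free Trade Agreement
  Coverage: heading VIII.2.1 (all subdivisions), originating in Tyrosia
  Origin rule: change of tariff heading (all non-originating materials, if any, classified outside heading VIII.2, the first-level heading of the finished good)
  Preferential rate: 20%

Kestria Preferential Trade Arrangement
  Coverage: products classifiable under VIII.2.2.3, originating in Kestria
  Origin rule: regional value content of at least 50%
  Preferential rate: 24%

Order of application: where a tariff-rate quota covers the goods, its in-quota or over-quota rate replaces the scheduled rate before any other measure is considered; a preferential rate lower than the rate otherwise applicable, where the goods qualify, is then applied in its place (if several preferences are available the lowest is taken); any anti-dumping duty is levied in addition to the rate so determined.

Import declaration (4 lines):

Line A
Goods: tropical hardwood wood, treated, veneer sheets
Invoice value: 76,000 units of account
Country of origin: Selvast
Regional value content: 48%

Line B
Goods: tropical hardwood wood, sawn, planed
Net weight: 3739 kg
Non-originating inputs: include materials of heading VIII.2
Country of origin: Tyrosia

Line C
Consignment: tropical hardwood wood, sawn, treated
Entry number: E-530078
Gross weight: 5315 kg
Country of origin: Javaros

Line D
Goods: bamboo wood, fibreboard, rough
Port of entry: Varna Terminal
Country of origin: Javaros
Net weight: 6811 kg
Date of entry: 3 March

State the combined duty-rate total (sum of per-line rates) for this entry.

Line A: tropical hardwood → VIII.2; veneer sheets → VIII.2.2; treated → VIII.2.2.2. Scheduled 26%. Selvast agreement on VIII.2.1: VIII.2.2.2 not covered. → 26%.
Line B: tropical hardwood → VIII.2; sawn → VIII.2.1; planed → VIII.2.1.2. Scheduled 15%. Tyrosia agreement on VIII.2.1: CTH not met. → 15%.
Line C: tropical hardwood → VIII.2; sawn → VIII.2.1; treated → VIII.2.1.3. Scheduled 28%. anti-dumping (Javaros, VIII.2): +28%; total 28% + 28% = 56%. → 56%.
Line D: bamboo → VIII.1; fibreboard → VIII.1.1; rough → VIII.1.1.2. Scheduled 11%. quota on VIII.1 open → in-quota 4%. → 4%.
Sum: 26% + 15% + 56% + 4% = 101%.

101%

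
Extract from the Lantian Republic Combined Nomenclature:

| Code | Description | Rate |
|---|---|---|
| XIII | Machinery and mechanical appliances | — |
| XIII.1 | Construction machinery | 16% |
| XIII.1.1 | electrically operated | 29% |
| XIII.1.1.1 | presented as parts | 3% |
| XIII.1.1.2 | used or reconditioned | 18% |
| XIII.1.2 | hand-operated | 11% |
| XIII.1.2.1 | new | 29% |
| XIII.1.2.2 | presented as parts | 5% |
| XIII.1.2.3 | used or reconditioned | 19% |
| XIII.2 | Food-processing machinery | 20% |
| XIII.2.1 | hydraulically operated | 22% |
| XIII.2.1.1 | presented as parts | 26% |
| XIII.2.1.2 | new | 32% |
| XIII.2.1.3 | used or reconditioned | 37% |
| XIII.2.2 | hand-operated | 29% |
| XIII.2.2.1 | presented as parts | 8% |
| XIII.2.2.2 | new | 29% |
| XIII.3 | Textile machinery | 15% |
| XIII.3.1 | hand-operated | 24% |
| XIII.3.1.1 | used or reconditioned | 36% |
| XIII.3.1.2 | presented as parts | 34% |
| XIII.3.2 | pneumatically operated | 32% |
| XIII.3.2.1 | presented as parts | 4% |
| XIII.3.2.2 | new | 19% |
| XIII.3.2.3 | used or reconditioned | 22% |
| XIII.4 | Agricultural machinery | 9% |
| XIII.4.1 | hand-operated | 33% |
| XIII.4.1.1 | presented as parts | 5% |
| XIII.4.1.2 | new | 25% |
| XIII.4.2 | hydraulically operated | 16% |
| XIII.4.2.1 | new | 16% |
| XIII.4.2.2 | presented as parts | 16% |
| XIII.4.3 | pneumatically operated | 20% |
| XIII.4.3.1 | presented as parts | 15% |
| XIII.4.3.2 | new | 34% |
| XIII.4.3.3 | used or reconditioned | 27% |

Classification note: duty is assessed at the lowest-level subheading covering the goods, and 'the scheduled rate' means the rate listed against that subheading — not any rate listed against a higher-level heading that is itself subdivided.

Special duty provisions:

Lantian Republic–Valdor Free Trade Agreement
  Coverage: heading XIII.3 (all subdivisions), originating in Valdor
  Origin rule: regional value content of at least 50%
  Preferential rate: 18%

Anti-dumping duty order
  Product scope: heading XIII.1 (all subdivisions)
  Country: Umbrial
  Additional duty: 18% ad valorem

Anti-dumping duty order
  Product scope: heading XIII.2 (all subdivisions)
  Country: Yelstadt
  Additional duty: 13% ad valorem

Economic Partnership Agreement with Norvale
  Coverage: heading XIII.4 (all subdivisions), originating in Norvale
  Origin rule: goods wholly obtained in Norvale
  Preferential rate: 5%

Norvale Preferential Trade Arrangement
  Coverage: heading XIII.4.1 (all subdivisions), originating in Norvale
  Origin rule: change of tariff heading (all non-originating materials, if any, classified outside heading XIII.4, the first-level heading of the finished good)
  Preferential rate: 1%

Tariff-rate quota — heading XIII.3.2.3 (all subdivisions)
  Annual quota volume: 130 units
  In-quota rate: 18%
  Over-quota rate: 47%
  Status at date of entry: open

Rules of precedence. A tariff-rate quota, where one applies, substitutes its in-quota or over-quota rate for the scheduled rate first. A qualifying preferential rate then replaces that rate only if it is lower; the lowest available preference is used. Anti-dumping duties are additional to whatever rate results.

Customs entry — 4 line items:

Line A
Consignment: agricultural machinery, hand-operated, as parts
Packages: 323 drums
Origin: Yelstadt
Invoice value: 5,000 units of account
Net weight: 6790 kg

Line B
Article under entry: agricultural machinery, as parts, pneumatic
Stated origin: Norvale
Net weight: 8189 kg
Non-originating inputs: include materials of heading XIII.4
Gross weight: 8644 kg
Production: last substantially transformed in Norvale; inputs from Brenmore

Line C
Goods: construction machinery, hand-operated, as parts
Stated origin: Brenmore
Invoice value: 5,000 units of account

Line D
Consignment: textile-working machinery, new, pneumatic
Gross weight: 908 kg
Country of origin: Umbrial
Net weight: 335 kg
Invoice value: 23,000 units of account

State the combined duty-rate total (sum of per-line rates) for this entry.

44%

Line A: agricultural → XIII.4; hand-operated → XIII.4.1; as parts → XIII.4.1.1. Scheduled 5%. No special measure applies. → 5%.
Line B: agricultural → XIII.4; pneumatic → XIII.4.3; as parts → XIII.4.3.1. Scheduled 15%. Norvale agreement on XIII.4: not wholly obtained; Norvale agreement on XIII.4.1: XIII.4.3.1 not covered. → 15%.
Line C: construction → XIII.1; hand-operated → XIII.1.2; as parts → XIII.1.2.2. Scheduled 5%. No special measure applies. → 5%.
Line D: textile-working → XIII.3; pneumatic → XIII.3.2; new → XIII.3.2.2. Scheduled 19%. No special measure applies. → 19%.
Sum: 5% + 15% + 5% + 19% = 44%.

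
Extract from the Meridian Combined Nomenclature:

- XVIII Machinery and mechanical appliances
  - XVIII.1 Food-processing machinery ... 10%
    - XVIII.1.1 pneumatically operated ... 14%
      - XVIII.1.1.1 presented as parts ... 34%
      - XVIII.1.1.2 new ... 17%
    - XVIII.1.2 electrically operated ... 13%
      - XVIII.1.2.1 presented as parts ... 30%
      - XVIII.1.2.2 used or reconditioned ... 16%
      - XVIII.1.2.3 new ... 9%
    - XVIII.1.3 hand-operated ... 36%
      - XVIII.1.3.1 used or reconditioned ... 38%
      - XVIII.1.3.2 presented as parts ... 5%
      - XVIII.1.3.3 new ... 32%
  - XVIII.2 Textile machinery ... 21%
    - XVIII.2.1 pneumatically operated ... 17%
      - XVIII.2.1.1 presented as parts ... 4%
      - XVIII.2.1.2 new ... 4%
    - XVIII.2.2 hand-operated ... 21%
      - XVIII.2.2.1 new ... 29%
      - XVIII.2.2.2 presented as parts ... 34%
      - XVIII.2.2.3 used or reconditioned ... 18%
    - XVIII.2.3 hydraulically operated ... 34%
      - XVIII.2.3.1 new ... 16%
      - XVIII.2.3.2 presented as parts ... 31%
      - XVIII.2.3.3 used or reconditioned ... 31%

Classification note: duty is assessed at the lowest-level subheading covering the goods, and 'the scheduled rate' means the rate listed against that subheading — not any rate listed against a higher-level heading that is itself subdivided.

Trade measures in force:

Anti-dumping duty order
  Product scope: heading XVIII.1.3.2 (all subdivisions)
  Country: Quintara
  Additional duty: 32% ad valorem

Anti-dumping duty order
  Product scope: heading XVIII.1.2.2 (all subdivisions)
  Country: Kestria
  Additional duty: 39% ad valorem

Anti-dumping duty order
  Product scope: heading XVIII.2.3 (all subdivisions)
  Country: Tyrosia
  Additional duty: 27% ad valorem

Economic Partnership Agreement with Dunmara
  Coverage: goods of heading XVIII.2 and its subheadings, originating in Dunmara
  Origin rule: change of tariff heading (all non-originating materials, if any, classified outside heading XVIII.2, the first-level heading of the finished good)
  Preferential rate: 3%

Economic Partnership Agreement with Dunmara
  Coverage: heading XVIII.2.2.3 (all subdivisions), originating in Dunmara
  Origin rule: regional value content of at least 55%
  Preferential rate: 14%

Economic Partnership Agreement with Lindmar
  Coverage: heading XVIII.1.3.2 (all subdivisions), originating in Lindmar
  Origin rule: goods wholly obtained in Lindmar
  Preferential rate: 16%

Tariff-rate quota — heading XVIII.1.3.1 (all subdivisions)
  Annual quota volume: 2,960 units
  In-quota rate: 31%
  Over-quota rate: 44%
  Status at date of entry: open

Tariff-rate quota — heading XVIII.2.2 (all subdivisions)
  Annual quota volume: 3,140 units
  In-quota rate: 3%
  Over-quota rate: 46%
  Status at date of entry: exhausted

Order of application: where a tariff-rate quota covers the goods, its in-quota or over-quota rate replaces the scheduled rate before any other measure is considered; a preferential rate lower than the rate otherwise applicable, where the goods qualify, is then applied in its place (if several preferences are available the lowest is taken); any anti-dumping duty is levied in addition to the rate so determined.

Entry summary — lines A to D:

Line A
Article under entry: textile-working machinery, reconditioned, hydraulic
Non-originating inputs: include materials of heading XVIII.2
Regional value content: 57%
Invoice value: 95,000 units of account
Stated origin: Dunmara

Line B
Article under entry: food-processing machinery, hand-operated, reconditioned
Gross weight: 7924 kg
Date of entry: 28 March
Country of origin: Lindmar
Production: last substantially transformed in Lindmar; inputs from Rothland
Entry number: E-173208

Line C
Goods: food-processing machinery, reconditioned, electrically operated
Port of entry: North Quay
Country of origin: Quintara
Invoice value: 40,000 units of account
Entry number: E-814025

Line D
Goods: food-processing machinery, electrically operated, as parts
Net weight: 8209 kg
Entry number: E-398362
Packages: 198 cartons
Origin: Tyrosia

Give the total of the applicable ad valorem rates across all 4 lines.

108%

Line A: textile-working → XVIII.2; hydraulic → XVIII.2.3; reconditioned → XVIII.2.3.3. Scheduled 31%. Dunmara agreement on XVIII.2: CTH not met; Dunmara agreement on XVIII.2.2.3: XVIII.2.3.3 not covered. → 31%.
Line B: food-processing → XVIII.1; hand-operated → XVIII.1.3; reconditioned → XVIII.1.3.1. Scheduled 38%. quota on XVIII.1.3.1 open → in-quota 31%; Lindmar agreement on XVIII.1.3.2: XVIII.1.3.1 not covered. → 31%.
Line C: food-processing → XVIII.1; electrically operated → XVIII.1.2; reconditioned → XVIII.1.2.2. Scheduled 16%. No special measure applies. → 16%.
Line D: food-processing → XVIII.1; electrically operated → XVIII.1.2; as parts → XVIII.1.2.1. Scheduled 30%. No special measure applies. → 30%.
Sum: 31% + 31% + 16% + 30% = 108%.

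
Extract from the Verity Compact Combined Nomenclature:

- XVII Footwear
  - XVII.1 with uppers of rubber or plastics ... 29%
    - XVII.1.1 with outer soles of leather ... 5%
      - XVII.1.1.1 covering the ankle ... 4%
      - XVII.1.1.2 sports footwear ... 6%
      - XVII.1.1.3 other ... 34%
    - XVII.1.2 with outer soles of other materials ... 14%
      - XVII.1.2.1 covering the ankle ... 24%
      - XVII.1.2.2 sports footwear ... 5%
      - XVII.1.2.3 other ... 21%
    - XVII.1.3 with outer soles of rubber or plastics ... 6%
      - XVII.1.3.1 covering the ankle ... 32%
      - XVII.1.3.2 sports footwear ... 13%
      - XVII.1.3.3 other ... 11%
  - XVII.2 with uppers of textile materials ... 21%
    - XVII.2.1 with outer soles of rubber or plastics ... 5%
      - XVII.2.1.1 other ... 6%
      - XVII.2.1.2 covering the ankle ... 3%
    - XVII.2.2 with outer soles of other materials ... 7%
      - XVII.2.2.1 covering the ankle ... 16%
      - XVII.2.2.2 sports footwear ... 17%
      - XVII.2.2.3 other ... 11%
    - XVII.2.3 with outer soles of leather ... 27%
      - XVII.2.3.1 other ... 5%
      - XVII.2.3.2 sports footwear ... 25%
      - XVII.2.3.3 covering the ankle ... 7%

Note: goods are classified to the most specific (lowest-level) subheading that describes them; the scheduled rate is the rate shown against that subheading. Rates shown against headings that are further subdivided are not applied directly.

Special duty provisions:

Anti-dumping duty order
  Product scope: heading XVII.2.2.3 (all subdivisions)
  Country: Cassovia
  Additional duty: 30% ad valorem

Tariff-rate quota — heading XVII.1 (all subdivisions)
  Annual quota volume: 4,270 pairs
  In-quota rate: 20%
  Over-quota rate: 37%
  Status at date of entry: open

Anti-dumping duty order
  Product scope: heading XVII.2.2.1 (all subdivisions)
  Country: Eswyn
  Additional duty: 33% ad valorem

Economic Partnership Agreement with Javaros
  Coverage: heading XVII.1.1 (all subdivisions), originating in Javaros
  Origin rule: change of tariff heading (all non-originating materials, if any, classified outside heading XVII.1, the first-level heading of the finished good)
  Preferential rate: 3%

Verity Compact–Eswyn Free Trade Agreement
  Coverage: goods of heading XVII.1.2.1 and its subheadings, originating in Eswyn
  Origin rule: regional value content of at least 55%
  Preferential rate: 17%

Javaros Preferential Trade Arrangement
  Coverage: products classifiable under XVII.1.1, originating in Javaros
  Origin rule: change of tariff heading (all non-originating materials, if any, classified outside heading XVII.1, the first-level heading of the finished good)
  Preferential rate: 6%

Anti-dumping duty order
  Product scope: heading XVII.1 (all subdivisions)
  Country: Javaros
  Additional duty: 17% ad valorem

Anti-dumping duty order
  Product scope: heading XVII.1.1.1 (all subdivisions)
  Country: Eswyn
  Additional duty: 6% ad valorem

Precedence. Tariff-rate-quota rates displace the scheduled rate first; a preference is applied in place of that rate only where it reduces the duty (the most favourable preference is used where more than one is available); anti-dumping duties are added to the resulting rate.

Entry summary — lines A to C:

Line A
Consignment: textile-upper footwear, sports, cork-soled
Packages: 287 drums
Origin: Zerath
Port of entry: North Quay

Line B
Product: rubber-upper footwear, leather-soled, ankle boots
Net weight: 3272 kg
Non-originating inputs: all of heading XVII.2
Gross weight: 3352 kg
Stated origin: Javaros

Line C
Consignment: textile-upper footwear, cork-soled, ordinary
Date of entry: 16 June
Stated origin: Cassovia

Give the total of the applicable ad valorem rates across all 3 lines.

Line A: textile-upper → XVII.2; cork-soled → XVII.2.2; sports → XVII.2.2.2. Scheduled 17%. No special measure applies. → 17%.
Line B: rubber-upper → XVII.1; leather-soled → XVII.1.1; ankle boots → XVII.1.1.1. Scheduled 4%. quota on XVII.1 open → in-quota 20%; Javaros agreement on XVII.1.1: CTH met → 3% available; Javaros agreement on XVII.1.1: CTH met → 6% available; preferential 3%; anti-dumping (Javaros, XVII.1): +17%; total 3% + 17% = 20%. → 20%.
Line C: textile-upper → XVII.2; cork-soled → XVII.2.2; ordinary → XVII.2.2.3. Scheduled 11%. anti-dumping (Cassovia, XVII.2.2.3): +30%; total 11% + 30% = 41%. → 41%.
Sum: 17% + 20% + 41% = 78%.

78%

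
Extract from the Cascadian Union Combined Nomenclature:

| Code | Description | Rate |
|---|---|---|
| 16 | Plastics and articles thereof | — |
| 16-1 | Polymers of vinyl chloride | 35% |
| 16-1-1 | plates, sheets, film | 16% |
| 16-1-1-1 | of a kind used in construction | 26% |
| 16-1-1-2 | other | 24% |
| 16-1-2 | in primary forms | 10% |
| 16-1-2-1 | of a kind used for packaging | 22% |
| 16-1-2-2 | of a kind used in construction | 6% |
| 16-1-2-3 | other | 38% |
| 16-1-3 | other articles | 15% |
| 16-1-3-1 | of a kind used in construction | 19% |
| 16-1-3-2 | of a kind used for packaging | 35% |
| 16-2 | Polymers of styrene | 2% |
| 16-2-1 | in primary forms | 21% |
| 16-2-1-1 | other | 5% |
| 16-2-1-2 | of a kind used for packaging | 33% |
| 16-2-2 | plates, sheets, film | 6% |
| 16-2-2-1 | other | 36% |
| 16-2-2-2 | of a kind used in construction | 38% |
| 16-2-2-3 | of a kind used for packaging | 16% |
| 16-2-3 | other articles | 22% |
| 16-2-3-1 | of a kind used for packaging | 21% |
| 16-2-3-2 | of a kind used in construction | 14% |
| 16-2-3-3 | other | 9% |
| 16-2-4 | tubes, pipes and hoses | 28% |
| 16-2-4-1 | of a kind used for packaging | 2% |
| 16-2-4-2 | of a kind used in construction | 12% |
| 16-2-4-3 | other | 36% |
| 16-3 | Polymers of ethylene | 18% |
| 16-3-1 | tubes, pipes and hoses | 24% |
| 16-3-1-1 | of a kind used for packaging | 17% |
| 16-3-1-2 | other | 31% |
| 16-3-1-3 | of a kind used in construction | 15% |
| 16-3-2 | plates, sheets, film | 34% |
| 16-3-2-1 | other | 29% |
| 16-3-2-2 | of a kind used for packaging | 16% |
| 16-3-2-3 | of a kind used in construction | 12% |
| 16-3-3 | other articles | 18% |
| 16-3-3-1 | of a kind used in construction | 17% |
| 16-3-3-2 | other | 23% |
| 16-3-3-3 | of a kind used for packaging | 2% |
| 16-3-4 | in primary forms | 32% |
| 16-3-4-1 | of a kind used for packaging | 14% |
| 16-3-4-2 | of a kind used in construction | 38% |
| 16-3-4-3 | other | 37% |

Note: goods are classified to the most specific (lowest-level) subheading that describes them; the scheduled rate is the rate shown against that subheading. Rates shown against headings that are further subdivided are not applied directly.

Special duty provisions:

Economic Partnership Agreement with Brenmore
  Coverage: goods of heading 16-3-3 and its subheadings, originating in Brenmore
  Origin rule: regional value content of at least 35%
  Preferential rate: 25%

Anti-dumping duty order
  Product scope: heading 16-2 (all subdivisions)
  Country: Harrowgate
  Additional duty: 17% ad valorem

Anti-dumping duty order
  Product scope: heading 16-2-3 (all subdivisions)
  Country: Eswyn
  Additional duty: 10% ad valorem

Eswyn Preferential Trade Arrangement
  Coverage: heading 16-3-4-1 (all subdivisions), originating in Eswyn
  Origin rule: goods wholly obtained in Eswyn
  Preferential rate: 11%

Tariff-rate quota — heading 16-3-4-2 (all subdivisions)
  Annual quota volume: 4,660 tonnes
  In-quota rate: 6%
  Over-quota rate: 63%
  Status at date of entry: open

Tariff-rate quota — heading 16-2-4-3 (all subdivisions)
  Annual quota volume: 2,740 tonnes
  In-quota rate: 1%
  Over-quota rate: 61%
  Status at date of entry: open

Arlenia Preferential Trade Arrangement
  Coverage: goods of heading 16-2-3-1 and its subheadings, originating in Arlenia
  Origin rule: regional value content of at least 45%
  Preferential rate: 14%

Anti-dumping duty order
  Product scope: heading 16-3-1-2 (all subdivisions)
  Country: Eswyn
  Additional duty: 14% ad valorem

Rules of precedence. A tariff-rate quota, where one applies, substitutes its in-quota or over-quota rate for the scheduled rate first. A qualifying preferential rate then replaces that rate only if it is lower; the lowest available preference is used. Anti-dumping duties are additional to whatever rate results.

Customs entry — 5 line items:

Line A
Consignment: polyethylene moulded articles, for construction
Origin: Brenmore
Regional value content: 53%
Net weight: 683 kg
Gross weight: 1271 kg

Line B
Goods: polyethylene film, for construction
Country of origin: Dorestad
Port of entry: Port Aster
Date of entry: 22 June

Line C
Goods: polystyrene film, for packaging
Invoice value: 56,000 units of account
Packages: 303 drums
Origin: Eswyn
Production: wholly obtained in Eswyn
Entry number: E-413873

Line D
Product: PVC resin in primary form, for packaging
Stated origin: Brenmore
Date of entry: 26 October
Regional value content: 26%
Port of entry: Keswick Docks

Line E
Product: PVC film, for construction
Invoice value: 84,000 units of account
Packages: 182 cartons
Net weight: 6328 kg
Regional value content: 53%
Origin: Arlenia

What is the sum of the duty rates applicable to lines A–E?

Line A: polyethylene → 16-3; moulded articles → 16-3-3; for construction → 16-3-3-1. Scheduled 17%. Brenmore agreement on 16-3-3: RVC ≥ 35% → 25% available; preference 25% not lower than 17% → no reduction. → 17%.
Line B: polyethylene → 16-3; film → 16-3-2; for construction → 16-3-2-3. Scheduled 12%. No special measure applies. → 12%.
Line C: polystyrene → 16-2; film → 16-2-2; for packaging → 16-2-2-3. Scheduled 16%. Eswyn agreement on 16-3-4-1: 16-2-2-3 not covered. → 16%.
Line D: PVC → 16-1; resin in primary form → 16-1-2; for packaging → 16-1-2-1. Scheduled 22%. Brenmore agreement on 16-3-3: 16-1-2-1 not covered. → 22%.
Line E: PVC → 16-1; film → 16-1-1; for construction → 16-1-1-1. Scheduled 26%. Arlenia agreement on 16-2-3-1: 16-1-1-1 not covered. → 26%.
Sum: 17% + 12% + 16% + 22% + 26% = 93%.

93%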